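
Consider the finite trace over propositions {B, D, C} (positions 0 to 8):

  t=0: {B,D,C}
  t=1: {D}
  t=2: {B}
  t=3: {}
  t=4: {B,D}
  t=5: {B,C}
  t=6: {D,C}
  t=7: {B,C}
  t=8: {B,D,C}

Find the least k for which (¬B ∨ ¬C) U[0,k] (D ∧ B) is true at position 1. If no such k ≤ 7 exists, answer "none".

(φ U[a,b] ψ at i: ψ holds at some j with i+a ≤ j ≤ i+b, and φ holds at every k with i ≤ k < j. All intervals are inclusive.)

3

Need earliest j ≥ 1 with (D ∧ B), and (¬B ∨ ¬C) at every k in [1,j-1].
  j=1: rhs fails.
  j=2: rhs fails.
  j=3: rhs fails.
  j=4: rhs holds; lhs holds on [1,3]. k = 3.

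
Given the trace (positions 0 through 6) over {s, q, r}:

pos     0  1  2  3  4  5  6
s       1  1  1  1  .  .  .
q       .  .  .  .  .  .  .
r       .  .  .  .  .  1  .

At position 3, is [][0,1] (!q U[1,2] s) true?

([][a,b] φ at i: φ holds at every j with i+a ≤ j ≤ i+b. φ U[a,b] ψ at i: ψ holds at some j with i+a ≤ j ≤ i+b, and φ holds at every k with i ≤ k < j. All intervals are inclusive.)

Check (!q U[1,2] s) at every j in [3,4]:
  j=3: fails
  j=4: fails
Fails at j=3 → formula fails.

Does not hold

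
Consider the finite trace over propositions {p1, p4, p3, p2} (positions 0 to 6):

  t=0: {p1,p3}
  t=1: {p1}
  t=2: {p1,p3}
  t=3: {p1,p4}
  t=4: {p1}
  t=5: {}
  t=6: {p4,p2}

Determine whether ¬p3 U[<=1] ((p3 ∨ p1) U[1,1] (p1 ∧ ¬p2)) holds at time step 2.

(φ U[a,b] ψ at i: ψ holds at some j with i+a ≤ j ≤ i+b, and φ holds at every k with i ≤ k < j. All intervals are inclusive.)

Need some j in [2,3] with ((p3 ∨ p1) U[1,1] (p1 ∧ ¬p2)), and ¬p3 at every k in [2,j-1].
  j=2: ((p3 ∨ p1) U[1,1] (p1 ∧ ¬p2)) holds; no prefix to check → satisfied.

Holds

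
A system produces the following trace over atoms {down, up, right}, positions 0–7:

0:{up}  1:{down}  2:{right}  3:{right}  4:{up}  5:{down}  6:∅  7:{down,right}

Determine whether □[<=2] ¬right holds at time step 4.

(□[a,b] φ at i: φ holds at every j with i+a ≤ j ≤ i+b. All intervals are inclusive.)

Yes

Check ¬right at every j in [4,6]:
  j=4: true
  j=5: true
  j=6: true
All positions satisfy it → formula holds.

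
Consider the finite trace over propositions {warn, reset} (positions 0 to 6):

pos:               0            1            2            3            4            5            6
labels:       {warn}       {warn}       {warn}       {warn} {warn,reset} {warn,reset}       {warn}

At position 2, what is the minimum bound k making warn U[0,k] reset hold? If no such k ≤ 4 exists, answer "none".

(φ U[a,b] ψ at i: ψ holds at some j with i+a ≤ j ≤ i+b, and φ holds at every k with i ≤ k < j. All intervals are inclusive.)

2

Need earliest j ≥ 2 with reset, and warn at every k in [2,j-1].
  j=2: rhs fails.
  j=3: rhs fails.
  j=4: rhs holds; lhs holds on [2,3]. k = 2.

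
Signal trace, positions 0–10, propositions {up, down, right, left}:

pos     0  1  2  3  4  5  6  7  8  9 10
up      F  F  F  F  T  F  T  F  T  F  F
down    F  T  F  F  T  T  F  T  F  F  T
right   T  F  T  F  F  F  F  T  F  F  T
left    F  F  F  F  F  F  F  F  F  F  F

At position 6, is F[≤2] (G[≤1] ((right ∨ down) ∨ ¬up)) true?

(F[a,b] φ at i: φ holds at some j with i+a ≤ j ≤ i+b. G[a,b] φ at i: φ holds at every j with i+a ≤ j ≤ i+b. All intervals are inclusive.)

Check G[≤1] ((right ∨ down) ∨ ¬up) at each j in [6,8]:
  j=6: fails at 6
  j=7: fails at 8
  j=8: fails at 8
No position in the window satisfies it → formula fails.

No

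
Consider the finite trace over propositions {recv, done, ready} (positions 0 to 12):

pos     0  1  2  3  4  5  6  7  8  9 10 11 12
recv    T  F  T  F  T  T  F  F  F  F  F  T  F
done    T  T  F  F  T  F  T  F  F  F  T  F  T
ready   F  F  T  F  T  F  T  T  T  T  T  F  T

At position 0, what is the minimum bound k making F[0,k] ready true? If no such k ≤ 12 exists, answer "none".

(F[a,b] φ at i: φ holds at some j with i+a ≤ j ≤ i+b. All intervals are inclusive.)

Scan j = 0,1,… for ready:
  j=0: fails
  j=1: fails
  j=2: holds
First hit at j=2, so smallest k = 2-0 = 2.

2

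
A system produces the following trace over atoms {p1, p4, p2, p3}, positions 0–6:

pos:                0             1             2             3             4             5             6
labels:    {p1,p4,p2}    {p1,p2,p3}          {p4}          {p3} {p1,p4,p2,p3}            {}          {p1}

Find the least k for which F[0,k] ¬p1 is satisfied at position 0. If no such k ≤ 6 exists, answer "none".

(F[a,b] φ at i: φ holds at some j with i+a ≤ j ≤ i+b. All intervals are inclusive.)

Scan j = 0,1,… for ¬p1:
  j=0: fails
  j=1: fails
  j=2: holds
First hit at j=2, so smallest k = 2-0 = 2.

2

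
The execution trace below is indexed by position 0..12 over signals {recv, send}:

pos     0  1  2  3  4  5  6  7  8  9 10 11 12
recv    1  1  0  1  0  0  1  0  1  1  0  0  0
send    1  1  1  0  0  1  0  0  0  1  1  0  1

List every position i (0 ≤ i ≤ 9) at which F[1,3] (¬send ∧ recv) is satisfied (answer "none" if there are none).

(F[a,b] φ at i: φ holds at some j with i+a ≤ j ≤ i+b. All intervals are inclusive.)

0, 1, 2, 3, 4, 5, 6, 7

Evaluate at each i in [0,9]:
  i=0: ✓ (witness j=3)
  i=1: ✓ (witness j=3)
  i=2: ✓ (witness j=3)
  i=3: ✓ (witness j=6)
  i=4: ✓ (witness j=6)
  i=5: ✓ (witness j=6)
  i=6: ✓ (witness j=8)
  i=7: ✓ (witness j=8)
  i=8: ✗ (none in [9,11])
  i=9: ✗ (none in [10,12])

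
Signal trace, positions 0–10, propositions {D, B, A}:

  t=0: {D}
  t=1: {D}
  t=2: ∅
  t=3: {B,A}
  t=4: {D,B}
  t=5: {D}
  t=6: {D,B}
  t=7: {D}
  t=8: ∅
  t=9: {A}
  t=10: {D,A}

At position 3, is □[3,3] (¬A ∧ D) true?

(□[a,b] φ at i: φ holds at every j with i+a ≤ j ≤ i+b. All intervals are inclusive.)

Yes

Check (¬A ∧ D) at every j in [6,6]:
  j=6: true
All positions satisfy it → formula holds.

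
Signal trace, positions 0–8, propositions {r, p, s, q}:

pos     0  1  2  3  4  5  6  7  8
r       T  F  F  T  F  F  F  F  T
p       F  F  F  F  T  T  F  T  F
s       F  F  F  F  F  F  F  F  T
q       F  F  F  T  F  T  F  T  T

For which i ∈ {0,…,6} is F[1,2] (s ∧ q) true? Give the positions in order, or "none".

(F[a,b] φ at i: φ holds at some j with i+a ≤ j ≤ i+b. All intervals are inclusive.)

6

Evaluate at each i in [0,6]:
  i=0: ✗ (none in [1,2])
  i=1: ✗ (none in [2,3])
  i=2: ✗ (none in [3,4])
  i=3: ✗ (none in [4,5])
  i=4: ✗ (none in [5,6])
  i=5: ✗ (none in [6,7])
  i=6: ✓ (witness j=8)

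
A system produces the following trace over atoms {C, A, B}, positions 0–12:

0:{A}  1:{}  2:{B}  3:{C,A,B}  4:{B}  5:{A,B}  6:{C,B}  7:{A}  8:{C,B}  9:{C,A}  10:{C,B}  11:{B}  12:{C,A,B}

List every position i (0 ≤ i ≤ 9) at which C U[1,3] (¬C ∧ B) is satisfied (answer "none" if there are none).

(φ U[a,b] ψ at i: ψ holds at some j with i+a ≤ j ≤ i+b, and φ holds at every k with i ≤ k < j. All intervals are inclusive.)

3, 8, 9

Evaluate at each i in [0,9]:
  i=0: ✗ (lhs fails at k=0 before rhs at j=2)
  i=1: ✗ (lhs fails at k=1 before rhs at j=2)
  i=2: ✗ (lhs fails at k=2 before rhs at j=4)
  i=3: ✓ (rhs at j=4; lhs holds on [3,3])
  i=4: ✗ (lhs fails at k=4 before rhs at j=5)
  i=5: ✗ (no rhs in [6,8])
  i=6: ✗ (no rhs in [7,9])
  i=7: ✗ (no rhs in [8,10])
  i=8: ✓ (rhs at j=11; lhs holds on [8,10])
  i=9: ✓ (rhs at j=11; lhs holds on [9,10])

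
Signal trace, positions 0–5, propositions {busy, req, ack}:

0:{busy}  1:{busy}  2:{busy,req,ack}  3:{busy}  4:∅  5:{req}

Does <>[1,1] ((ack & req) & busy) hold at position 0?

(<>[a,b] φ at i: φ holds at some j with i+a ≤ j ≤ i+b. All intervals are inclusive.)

Check ((ack & req) & busy) at each j in [1,1]:
  j=1: false
No position in the window satisfies it → formula fails.

Does not hold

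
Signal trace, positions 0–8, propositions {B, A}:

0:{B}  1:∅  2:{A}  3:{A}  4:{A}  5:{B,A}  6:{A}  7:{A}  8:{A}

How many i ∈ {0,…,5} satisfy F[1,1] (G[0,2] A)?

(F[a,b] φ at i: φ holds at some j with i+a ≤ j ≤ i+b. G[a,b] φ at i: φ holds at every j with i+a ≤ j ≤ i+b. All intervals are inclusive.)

Evaluate at each i in [0,5]:
  i=0: ✗ (none in [1,1])
  i=1: ✓ (witness j=2)
  i=2: ✓ (witness j=3)
  i=3: ✓ (witness j=4)
  i=4: ✓ (witness j=5)
  i=5: ✓ (witness j=6)
Positions where it holds: {1, 2, 3, 4, 5} → 5.

5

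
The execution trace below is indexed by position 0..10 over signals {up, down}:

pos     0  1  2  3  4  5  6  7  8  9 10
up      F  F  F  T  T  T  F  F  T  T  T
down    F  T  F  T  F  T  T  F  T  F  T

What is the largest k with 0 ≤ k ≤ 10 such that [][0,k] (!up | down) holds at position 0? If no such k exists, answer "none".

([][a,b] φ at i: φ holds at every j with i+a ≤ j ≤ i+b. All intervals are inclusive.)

(!up | down) must hold from j=0 onward; find where it first fails.
  j=0: holds
  j=1: holds
  j=2: holds
  j=3: holds
  j=4: fails
Holds on [0,3], so largest k = 3.

3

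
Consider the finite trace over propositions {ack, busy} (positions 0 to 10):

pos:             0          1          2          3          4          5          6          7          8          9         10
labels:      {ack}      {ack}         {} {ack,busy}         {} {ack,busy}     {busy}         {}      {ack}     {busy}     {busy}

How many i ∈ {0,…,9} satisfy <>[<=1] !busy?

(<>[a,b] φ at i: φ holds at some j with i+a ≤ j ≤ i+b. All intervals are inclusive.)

8

Evaluate at each i in [0,9]:
  i=0: ✓ (witness j=0)
  i=1: ✓ (witness j=1)
  i=2: ✓ (witness j=2)
  i=3: ✓ (witness j=4)
  i=4: ✓ (witness j=4)
  i=5: ✗ (none in [5,6])
  i=6: ✓ (witness j=7)
  i=7: ✓ (witness j=7)
  i=8: ✓ (witness j=8)
  i=9: ✗ (none in [9,10])
Positions where it holds: {0, 1, 2, 3, 4, 6, 7, 8} → 8.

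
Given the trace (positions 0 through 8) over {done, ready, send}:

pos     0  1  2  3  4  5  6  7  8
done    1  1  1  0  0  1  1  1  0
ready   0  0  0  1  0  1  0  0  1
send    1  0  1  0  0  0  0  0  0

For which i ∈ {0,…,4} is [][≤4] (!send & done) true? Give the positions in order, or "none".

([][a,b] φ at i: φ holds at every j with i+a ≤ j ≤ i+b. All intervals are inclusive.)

none

Evaluate at each i in [0,4]:
  i=0: ✗ (fails at j=0)
  i=1: ✗ (fails at j=2)
  i=2: ✗ (fails at j=2)
  i=3: ✗ (fails at j=3)
  i=4: ✗ (fails at j=4)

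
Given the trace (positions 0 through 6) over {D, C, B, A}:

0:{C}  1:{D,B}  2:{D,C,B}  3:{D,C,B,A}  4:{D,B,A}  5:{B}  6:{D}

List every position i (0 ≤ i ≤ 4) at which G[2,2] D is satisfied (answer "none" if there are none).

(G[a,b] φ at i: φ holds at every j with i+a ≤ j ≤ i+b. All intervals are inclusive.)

Evaluate at each i in [0,4]:
  i=0: ✓ (all of [2,2])
  i=1: ✓ (all of [3,3])
  i=2: ✓ (all of [4,4])
  i=3: ✗ (fails at j=5)
  i=4: ✓ (all of [6,6])

0, 1, 2, 4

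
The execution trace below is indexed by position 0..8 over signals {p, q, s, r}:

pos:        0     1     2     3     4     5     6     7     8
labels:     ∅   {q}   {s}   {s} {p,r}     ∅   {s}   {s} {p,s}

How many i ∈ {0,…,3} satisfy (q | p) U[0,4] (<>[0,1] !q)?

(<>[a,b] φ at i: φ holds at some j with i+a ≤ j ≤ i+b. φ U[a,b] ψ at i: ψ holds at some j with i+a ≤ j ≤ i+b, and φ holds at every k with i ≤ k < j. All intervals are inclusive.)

4

Evaluate at each i in [0,3]:
  i=0: ✓ (rhs at j=0)
  i=1: ✓ (rhs at j=1)
  i=2: ✓ (rhs at j=2)
  i=3: ✓ (rhs at j=3)
Positions where it holds: {0, 1, 2, 3} → 4.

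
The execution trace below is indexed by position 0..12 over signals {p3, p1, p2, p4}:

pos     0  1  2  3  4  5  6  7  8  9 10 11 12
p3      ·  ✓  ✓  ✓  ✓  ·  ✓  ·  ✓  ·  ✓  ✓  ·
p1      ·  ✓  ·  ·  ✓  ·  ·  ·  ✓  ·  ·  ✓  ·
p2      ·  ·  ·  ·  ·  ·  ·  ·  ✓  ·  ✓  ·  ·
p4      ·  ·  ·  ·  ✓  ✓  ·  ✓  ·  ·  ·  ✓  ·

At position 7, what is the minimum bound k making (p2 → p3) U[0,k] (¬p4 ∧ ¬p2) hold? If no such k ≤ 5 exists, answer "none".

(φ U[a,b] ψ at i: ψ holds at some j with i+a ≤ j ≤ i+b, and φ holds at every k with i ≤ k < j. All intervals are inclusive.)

Need earliest j ≥ 7 with (¬p4 ∧ ¬p2), and (p2 → p3) at every k in [7,j-1].
  j=7: rhs fails.
  j=8: rhs fails.
  j=9: rhs holds; lhs holds on [7,8]. k = 2.

2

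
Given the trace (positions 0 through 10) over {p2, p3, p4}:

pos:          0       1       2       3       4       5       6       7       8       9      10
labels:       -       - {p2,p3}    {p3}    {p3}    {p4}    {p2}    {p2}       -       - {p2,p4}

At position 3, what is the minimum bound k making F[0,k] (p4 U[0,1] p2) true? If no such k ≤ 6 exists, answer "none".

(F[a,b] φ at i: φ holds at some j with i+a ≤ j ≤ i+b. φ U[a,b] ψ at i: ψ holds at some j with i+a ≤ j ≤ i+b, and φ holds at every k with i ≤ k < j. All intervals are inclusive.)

2

Scan j = 3,4,… for (p4 U[0,1] p2):
  j=3: fails
  j=4: fails
  j=5: holds
First hit at j=5, so smallest k = 5-3 = 2.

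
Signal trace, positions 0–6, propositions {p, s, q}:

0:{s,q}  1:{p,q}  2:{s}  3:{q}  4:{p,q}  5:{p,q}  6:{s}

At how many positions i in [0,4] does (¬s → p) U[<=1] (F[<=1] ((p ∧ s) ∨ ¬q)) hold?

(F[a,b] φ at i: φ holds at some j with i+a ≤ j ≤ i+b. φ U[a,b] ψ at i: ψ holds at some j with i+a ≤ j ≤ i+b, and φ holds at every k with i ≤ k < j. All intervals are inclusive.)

4

Evaluate at each i in [0,4]:
  i=0: ✓ (rhs at j=1; lhs holds on [0,0])
  i=1: ✓ (rhs at j=1)
  i=2: ✓ (rhs at j=2)
  i=3: ✗ (no rhs in [3,4])
  i=4: ✓ (rhs at j=5; lhs holds on [4,4])
Positions where it holds: {0, 1, 2, 4} → 4.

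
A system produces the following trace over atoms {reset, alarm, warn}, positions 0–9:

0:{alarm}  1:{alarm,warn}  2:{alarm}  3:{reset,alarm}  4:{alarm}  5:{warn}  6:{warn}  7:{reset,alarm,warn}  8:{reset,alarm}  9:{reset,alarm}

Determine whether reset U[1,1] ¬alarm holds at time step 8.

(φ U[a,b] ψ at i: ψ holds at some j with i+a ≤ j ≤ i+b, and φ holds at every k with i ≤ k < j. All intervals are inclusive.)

Need some j in [9,9] with ¬alarm, and reset at every k in [8,j-1].
  j=9: ¬alarm false.
No j in the window works → until fails.

No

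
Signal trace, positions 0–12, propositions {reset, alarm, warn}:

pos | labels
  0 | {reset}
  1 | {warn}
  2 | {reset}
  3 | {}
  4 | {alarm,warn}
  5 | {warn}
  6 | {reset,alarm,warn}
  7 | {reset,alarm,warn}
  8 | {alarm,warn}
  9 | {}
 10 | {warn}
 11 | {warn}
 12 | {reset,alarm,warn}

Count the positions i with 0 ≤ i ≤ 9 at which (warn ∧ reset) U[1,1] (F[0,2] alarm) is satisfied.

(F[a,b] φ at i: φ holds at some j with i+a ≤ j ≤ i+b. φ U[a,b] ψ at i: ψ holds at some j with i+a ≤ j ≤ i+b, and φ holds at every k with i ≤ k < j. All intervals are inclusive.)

Evaluate at each i in [0,9]:
  i=0: ✗ (no rhs in [1,1])
  i=1: ✗ (lhs fails at k=1 before rhs at j=2)
  i=2: ✗ (lhs fails at k=2 before rhs at j=3)
  i=3: ✗ (lhs fails at k=3 before rhs at j=4)
  i=4: ✗ (lhs fails at k=4 before rhs at j=5)
  i=5: ✗ (lhs fails at k=5 before rhs at j=6)
  i=6: ✓ (rhs at j=7; lhs holds on [6,6])
  i=7: ✓ (rhs at j=8; lhs holds on [7,7])
  i=8: ✗ (no rhs in [9,9])
  i=9: ✗ (lhs fails at k=9 before rhs at j=10)
Positions where it holds: {6, 7} → 2.

2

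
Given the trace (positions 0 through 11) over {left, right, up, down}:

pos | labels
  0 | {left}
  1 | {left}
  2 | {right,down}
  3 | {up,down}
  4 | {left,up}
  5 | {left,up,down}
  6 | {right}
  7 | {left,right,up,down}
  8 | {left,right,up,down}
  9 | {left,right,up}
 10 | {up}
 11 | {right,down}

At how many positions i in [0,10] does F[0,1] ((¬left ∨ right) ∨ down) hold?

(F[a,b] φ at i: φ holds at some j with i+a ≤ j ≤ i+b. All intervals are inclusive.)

10

Evaluate at each i in [0,10]:
  i=0: ✗ (none in [0,1])
  i=1: ✓ (witness j=2)
  i=2: ✓ (witness j=2)
  i=3: ✓ (witness j=3)
  i=4: ✓ (witness j=5)
  i=5: ✓ (witness j=5)
  i=6: ✓ (witness j=6)
  i=7: ✓ (witness j=7)
  i=8: ✓ (witness j=8)
  i=9: ✓ (witness j=9)
  i=10: ✓ (witness j=10)
Positions where it holds: {1, 2, 3, 4, 5, 6, 7, 8, 9, 10} → 10.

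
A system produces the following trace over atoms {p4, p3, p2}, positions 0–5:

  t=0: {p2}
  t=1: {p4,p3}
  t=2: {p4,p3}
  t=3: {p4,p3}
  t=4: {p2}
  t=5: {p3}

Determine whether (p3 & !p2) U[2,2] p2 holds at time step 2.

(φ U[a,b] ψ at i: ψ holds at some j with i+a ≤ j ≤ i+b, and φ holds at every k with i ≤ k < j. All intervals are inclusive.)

Yes

Need some j in [4,4] with p2, and (p3 & !p2) at every k in [2,j-1].
  j=4: p2 holds; (p3 & !p2) holds at every k in [2,3] → satisfied.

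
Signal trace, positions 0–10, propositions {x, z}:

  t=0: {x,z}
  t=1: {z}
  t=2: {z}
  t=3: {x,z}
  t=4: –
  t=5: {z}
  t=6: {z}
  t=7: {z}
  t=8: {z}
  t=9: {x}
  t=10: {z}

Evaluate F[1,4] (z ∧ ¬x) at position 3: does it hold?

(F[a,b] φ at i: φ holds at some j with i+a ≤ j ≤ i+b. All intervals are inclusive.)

Check (z ∧ ¬x) at each j in [4,7]:
  j=4: false
  j=5: true
  j=6: true
  j=7: true
Found at j=5 → formula holds.

Holds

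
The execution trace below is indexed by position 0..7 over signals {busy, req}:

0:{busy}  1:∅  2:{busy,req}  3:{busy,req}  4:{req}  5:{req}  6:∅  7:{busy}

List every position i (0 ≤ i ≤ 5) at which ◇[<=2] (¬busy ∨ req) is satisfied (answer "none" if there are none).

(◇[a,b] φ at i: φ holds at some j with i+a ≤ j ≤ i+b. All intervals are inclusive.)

0, 1, 2, 3, 4, 5

Evaluate at each i in [0,5]:
  i=0: ✓ (witness j=1)
  i=1: ✓ (witness j=1)
  i=2: ✓ (witness j=2)
  i=3: ✓ (witness j=3)
  i=4: ✓ (witness j=4)
  i=5: ✓ (witness j=5)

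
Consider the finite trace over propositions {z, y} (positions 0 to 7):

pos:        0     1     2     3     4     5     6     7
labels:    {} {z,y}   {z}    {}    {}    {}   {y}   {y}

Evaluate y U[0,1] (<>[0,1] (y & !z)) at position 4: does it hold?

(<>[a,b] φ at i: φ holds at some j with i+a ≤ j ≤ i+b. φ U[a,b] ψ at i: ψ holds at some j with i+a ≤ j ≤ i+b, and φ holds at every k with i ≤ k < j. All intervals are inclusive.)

No

Need some j in [4,5] with <>[0,1] (y & !z), and y at every k in [4,j-1].
  j=4: <>[0,1] (y & !z) — fails (none in [4,5]).
  j=5: <>[0,1] (y & !z) holds, but y fails at k=4 → not this j.
No j in the window works → until fails.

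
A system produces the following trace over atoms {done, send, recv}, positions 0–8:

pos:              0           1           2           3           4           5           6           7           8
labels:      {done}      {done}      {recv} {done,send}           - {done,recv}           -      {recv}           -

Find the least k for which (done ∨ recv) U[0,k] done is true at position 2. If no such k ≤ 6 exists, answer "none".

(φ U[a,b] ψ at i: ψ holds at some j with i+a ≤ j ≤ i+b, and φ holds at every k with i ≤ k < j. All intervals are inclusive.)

Need earliest j ≥ 2 with done, and (done ∨ recv) at every k in [2,j-1].
  j=2: rhs fails.
  j=3: rhs holds; lhs holds on [2,2]. k = 1.

1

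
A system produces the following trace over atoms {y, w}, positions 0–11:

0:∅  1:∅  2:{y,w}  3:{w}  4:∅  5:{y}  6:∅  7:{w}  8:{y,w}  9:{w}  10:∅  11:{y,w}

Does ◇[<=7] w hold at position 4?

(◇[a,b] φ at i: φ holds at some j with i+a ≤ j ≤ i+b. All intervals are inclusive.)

Check w at each j in [4,11]:
  j=4: false
  j=5: false
  j=6: false
  j=7: true
  j=8: true
  j=9: true
  j=10: false
  j=11: true
Found at j=7 → formula holds.

Yes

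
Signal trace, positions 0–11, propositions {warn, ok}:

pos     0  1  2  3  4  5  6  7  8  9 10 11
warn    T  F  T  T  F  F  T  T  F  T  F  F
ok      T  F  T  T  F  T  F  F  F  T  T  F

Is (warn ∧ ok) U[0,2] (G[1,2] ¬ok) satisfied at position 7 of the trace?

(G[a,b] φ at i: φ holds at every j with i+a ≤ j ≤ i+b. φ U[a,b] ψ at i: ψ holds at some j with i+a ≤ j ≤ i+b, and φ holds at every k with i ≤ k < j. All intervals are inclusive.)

False

Need some j in [7,9] with G[1,2] ¬ok, and (warn ∧ ok) at every k in [7,j-1].
  j=7: G[1,2] ¬ok — fails at 9.
  j=8: G[1,2] ¬ok — fails at 9.
  j=9: G[1,2] ¬ok — fails at 10.
No j in the window works → until fails.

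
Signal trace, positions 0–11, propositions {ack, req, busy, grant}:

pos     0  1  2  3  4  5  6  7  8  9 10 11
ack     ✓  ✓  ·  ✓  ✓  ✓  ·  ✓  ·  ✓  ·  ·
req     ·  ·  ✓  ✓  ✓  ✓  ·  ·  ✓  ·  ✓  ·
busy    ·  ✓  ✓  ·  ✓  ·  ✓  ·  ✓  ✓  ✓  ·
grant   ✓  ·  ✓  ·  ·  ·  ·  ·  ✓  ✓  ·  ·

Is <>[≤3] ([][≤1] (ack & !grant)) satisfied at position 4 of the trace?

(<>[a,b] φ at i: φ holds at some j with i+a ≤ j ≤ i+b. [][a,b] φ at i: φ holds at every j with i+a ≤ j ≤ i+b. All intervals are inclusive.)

True

Check [][≤1] (ack & !grant) at each j in [4,7]:
  j=4: holds on [4,5]
  j=5: fails at 6
  j=6: fails at 6
  j=7: fails at 8
Found at j=4 → formula holds.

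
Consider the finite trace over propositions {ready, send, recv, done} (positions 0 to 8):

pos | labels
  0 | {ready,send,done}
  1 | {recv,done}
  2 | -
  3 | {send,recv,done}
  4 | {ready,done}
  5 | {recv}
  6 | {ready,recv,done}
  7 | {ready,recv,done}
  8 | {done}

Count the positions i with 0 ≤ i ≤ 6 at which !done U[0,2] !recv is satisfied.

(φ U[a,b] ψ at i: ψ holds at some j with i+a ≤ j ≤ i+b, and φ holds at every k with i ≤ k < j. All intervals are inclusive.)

3

Evaluate at each i in [0,6]:
  i=0: ✓ (rhs at j=0)
  i=1: ✗ (lhs fails at k=1 before rhs at j=2)
  i=2: ✓ (rhs at j=2)
  i=3: ✗ (lhs fails at k=3 before rhs at j=4)
  i=4: ✓ (rhs at j=4)
  i=5: ✗ (no rhs in [5,7])
  i=6: ✗ (lhs fails at k=6 before rhs at j=8)
Positions where it holds: {0, 2, 4} → 3.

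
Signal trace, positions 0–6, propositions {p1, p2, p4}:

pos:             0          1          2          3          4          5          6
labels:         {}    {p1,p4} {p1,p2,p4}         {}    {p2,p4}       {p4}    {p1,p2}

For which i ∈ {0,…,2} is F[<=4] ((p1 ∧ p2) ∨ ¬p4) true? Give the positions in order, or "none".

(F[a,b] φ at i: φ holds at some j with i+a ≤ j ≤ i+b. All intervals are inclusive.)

Evaluate at each i in [0,2]:
  i=0: ✓ (witness j=0)
  i=1: ✓ (witness j=2)
  i=2: ✓ (witness j=2)

0, 1, 2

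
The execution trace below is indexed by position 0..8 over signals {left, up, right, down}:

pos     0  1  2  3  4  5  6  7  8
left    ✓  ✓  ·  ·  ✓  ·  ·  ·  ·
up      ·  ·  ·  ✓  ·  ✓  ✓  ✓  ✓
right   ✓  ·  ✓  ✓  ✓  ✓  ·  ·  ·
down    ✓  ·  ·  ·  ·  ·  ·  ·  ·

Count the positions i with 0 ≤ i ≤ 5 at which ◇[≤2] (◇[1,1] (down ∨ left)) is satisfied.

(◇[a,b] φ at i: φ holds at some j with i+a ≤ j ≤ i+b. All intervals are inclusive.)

4

Evaluate at each i in [0,5]:
  i=0: ✓ (witness j=0)
  i=1: ✓ (witness j=3)
  i=2: ✓ (witness j=3)
  i=3: ✓ (witness j=3)
  i=4: ✗ (none in [4,6])
  i=5: ✗ (none in [5,7])
Positions where it holds: {0, 1, 2, 3} → 4.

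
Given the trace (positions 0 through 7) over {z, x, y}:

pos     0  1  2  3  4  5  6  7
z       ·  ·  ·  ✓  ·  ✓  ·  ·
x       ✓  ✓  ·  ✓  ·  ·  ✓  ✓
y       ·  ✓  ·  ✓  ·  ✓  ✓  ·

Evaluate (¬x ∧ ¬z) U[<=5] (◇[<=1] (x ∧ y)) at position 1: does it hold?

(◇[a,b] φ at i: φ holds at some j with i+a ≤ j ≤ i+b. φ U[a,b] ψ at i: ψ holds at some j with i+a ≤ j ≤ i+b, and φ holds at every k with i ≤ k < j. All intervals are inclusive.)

Holds

Need some j in [1,6] with ◇[<=1] (x ∧ y), and (¬x ∧ ¬z) at every k in [1,j-1].
  j=1: ◇[<=1] (x ∧ y) holds; no prefix to check → satisfied.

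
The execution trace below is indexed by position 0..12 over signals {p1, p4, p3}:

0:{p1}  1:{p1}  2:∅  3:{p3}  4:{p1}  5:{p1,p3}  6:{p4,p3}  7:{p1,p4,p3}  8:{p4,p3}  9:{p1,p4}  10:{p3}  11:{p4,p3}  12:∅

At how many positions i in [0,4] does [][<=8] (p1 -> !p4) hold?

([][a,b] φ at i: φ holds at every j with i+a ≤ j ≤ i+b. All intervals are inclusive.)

Evaluate at each i in [0,4]:
  i=0: ✗ (fails at j=7)
  i=1: ✗ (fails at j=7)
  i=2: ✗ (fails at j=7)
  i=3: ✗ (fails at j=7)
  i=4: ✗ (fails at j=7)
Positions where it holds: {} → 0.

0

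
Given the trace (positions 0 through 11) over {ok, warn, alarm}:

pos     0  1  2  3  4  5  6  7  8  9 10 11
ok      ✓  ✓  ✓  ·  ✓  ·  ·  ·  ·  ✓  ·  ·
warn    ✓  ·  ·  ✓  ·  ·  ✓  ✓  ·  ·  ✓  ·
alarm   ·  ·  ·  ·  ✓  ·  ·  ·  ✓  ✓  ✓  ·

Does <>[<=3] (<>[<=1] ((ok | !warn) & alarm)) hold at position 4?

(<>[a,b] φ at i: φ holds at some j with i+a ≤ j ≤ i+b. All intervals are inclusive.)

Check <>[<=1] ((ok | !warn) & alarm) at each j in [4,7]:
  j=4: holds (witness at 4)
  j=5: fails (none in [5,6])
  j=6: fails (none in [6,7])
  j=7: holds (witness at 8)
Found at j=4 → formula holds.

Holds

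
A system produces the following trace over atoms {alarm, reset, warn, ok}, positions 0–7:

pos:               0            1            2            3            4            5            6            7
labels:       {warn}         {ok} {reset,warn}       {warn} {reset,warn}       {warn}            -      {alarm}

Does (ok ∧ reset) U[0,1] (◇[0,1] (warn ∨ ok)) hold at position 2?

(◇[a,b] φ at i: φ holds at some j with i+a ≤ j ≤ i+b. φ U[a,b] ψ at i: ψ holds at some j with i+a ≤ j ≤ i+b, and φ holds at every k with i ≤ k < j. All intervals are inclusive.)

Need some j in [2,3] with ◇[0,1] (warn ∨ ok), and (ok ∧ reset) at every k in [2,j-1].
  j=2: ◇[0,1] (warn ∨ ok) holds; no prefix to check → satisfied.

Yes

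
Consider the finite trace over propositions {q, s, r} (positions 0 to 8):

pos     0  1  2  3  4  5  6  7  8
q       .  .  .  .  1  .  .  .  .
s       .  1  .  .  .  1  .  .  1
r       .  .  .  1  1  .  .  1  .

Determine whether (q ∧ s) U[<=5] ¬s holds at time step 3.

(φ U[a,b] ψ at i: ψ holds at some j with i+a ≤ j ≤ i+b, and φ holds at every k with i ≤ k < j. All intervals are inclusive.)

Holds

Need some j in [3,8] with ¬s, and (q ∧ s) at every k in [3,j-1].
  j=3: ¬s holds; no prefix to check → satisfied.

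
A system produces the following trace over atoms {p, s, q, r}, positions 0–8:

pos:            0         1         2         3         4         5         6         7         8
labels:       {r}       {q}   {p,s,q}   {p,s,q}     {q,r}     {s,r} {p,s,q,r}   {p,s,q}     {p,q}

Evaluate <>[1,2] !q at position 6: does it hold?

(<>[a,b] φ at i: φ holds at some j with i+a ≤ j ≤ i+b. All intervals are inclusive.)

False

Check !q at each j in [7,8]:
  j=7: false
  j=8: false
No position in the window satisfies it → formula fails.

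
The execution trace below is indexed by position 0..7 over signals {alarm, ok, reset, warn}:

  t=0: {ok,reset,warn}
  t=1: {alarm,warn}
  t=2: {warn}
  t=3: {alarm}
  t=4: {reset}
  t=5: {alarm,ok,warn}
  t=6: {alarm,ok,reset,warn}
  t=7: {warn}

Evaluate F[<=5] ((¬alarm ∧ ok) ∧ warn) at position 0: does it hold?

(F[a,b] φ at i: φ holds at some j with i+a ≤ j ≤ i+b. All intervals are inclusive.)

Check ((¬alarm ∧ ok) ∧ warn) at each j in [0,5]:
  j=0: true
  j=1: false
  j=2: false
  j=3: false
  j=4: false
  j=5: false
Found at j=0 → formula holds.

Yes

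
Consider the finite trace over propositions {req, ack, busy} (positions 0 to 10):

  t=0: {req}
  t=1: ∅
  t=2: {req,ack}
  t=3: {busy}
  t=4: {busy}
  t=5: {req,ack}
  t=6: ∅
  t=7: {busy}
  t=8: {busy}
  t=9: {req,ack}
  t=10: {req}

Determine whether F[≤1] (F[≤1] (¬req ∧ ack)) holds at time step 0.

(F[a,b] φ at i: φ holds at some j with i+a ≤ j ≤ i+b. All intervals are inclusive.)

Check F[≤1] (¬req ∧ ack) at each j in [0,1]:
  j=0: fails (none in [0,1])
  j=1: fails (none in [1,2])
No position in the window satisfies it → formula fails.

False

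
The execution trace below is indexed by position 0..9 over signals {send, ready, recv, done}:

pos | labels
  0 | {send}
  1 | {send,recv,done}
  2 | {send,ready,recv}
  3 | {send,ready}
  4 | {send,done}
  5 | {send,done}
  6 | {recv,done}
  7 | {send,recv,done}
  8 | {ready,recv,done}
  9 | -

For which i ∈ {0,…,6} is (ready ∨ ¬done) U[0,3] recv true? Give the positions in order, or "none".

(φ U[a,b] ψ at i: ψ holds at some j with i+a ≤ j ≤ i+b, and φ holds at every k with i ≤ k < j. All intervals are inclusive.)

Evaluate at each i in [0,6]:
  i=0: ✓ (rhs at j=1; lhs holds on [0,0])
  i=1: ✓ (rhs at j=1)
  i=2: ✓ (rhs at j=2)
  i=3: ✗ (lhs fails at k=4 before rhs at j=6)
  i=4: ✗ (lhs fails at k=4 before rhs at j=6)
  i=5: ✗ (lhs fails at k=5 before rhs at j=6)
  i=6: ✓ (rhs at j=6)

0, 1, 2, 6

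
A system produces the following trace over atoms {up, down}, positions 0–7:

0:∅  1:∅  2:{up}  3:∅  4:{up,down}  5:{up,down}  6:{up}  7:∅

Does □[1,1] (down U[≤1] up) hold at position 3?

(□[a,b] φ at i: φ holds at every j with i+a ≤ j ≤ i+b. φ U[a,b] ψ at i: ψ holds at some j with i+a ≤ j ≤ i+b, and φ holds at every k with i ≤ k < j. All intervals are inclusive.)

Yes

Check (down U[≤1] up) at every j in [4,4]:
  j=4: holds
All positions satisfy it → formula holds.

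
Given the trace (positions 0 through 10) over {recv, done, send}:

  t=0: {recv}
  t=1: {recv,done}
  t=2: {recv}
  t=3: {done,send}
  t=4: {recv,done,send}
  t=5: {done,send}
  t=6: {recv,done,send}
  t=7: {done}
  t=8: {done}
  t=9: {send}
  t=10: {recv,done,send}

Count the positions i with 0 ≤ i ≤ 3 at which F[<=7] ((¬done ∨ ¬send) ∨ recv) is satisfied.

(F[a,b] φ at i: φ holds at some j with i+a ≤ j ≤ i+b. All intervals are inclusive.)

Evaluate at each i in [0,3]:
  i=0: ✓ (witness j=0)
  i=1: ✓ (witness j=1)
  i=2: ✓ (witness j=2)
  i=3: ✓ (witness j=4)
Positions where it holds: {0, 1, 2, 3} → 4.

4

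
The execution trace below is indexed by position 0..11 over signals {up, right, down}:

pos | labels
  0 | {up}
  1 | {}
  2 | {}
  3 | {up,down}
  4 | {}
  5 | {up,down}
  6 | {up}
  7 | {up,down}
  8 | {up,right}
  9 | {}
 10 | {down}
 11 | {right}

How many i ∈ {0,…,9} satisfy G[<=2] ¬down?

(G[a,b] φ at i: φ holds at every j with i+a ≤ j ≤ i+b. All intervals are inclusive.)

1

Evaluate at each i in [0,9]:
  i=0: ✓ (all of [0,2])
  i=1: ✗ (fails at j=3)
  i=2: ✗ (fails at j=3)
  i=3: ✗ (fails at j=3)
  i=4: ✗ (fails at j=5)
  i=5: ✗ (fails at j=5)
  i=6: ✗ (fails at j=7)
  i=7: ✗ (fails at j=7)
  i=8: ✗ (fails at j=10)
  i=9: ✗ (fails at j=10)
Positions where it holds: {0} → 1.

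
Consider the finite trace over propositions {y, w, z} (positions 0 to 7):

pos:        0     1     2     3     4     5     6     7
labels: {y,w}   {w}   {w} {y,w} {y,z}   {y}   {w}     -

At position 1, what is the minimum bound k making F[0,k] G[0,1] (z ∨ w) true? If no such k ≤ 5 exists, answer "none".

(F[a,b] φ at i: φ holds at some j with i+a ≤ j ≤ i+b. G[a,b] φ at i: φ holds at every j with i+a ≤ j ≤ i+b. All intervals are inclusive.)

0

Scan j = 1,2,… for G[0,1] (z ∨ w):
  j=1: holds
First hit at j=1, so smallest k = 1-1 = 0.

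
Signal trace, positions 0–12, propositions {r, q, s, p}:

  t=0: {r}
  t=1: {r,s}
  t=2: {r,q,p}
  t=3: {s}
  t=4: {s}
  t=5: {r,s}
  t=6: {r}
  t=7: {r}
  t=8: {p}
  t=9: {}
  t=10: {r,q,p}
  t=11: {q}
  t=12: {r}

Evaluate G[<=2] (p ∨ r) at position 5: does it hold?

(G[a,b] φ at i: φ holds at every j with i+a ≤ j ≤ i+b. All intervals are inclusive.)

Check (p ∨ r) at every j in [5,7]:
  j=5: true
  j=6: true
  j=7: true
All positions satisfy it → formula holds.

True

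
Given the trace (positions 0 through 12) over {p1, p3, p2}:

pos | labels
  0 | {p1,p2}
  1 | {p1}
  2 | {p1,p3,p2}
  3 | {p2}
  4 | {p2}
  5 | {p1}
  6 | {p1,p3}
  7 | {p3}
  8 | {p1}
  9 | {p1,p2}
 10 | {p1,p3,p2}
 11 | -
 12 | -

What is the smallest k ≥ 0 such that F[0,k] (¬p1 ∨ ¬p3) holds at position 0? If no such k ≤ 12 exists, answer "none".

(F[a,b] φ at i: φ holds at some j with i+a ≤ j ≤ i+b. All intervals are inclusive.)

0

Scan j = 0,1,… for (¬p1 ∨ ¬p3):
  j=0: holds
First hit at j=0, so smallest k = 0-0 = 0.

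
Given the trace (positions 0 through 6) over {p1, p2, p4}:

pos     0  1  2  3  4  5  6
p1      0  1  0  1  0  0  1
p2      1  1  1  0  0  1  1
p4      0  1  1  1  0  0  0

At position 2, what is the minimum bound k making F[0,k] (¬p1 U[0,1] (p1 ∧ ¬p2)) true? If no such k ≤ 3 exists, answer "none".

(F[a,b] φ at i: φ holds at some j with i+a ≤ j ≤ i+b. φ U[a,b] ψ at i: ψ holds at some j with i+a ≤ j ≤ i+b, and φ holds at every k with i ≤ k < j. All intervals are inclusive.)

0

Scan j = 2,3,… for (¬p1 U[0,1] (p1 ∧ ¬p2)):
  j=2: holds
First hit at j=2, so smallest k = 2-2 = 0.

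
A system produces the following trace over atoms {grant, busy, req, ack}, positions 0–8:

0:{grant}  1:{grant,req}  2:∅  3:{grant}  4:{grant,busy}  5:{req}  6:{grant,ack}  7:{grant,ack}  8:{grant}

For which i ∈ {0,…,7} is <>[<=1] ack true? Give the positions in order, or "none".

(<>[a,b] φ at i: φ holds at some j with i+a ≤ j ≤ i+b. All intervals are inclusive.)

Evaluate at each i in [0,7]:
  i=0: ✗ (none in [0,1])
  i=1: ✗ (none in [1,2])
  i=2: ✗ (none in [2,3])
  i=3: ✗ (none in [3,4])
  i=4: ✗ (none in [4,5])
  i=5: ✓ (witness j=6)
  i=6: ✓ (witness j=6)
  i=7: ✓ (witness j=7)

5, 6, 7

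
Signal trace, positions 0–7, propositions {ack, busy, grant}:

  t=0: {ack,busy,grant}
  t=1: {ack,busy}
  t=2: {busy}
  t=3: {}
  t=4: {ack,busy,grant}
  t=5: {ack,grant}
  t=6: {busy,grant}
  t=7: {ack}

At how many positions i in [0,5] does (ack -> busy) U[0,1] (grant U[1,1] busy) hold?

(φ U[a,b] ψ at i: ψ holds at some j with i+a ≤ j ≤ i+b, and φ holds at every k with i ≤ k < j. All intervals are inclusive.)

Evaluate at each i in [0,5]:
  i=0: ✓ (rhs at j=0)
  i=1: ✗ (no rhs in [1,2])
  i=2: ✗ (no rhs in [2,3])
  i=3: ✗ (no rhs in [3,4])
  i=4: ✓ (rhs at j=5; lhs holds on [4,4])
  i=5: ✓ (rhs at j=5)
Positions where it holds: {0, 4, 5} → 3.

3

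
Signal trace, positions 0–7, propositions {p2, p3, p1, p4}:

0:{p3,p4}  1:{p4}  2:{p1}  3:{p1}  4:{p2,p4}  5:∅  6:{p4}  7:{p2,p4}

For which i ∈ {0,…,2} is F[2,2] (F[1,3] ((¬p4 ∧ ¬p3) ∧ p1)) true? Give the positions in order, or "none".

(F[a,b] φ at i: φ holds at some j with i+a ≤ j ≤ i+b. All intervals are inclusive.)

Evaluate at each i in [0,2]:
  i=0: ✓ (witness j=2)
  i=1: ✗ (none in [3,3])
  i=2: ✗ (none in [4,4])

0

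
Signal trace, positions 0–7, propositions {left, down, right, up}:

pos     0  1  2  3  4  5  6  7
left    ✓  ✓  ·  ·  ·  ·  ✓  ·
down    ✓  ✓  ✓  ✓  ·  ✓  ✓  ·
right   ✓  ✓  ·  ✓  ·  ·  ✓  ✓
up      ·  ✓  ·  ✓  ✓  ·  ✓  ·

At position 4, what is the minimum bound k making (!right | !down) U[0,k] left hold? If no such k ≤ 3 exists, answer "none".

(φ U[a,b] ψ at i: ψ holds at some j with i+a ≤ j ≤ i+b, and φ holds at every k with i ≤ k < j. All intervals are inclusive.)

Need earliest j ≥ 4 with left, and (!right | !down) at every k in [4,j-1].
  j=4: rhs fails.
  j=5: rhs fails.
  j=6: rhs holds; lhs holds on [4,5]. k = 2.

2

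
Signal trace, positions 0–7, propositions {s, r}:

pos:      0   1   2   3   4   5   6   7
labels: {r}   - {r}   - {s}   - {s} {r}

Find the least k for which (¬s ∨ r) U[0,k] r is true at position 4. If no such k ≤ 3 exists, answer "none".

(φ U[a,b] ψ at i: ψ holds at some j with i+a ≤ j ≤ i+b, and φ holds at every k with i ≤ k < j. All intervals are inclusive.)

none

Need earliest j ≥ 4 with r, and (¬s ∨ r) at every k in [4,j-1].
  j=4: rhs fails.
  j=5: rhs fails.
  j=6: rhs fails.
  j=7: rhs holds but lhs fails at k=4.
No witness within the range → none.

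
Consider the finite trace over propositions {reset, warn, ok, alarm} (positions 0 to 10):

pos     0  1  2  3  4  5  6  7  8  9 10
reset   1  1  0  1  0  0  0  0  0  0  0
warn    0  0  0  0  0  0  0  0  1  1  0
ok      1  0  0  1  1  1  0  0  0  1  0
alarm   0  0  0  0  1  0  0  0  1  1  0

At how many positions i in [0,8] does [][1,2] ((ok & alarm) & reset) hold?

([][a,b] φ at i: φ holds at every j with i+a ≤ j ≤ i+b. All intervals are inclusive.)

0

Evaluate at each i in [0,8]:
  i=0: ✗ (fails at j=1)
  i=1: ✗ (fails at j=2)
  i=2: ✗ (fails at j=3)
  i=3: ✗ (fails at j=4)
  i=4: ✗ (fails at j=5)
  i=5: ✗ (fails at j=6)
  i=6: ✗ (fails at j=7)
  i=7: ✗ (fails at j=8)
  i=8: ✗ (fails at j=9)
Positions where it holds: {} → 0.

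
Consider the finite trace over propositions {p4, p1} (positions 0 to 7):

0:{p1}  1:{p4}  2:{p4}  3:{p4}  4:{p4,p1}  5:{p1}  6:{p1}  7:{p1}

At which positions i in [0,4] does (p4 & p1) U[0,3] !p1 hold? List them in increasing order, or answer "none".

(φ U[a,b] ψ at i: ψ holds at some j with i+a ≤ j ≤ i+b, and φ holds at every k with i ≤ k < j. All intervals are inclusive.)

Evaluate at each i in [0,4]:
  i=0: ✗ (lhs fails at k=0 before rhs at j=1)
  i=1: ✓ (rhs at j=1)
  i=2: ✓ (rhs at j=2)
  i=3: ✓ (rhs at j=3)
  i=4: ✗ (no rhs in [4,7])

1, 2, 3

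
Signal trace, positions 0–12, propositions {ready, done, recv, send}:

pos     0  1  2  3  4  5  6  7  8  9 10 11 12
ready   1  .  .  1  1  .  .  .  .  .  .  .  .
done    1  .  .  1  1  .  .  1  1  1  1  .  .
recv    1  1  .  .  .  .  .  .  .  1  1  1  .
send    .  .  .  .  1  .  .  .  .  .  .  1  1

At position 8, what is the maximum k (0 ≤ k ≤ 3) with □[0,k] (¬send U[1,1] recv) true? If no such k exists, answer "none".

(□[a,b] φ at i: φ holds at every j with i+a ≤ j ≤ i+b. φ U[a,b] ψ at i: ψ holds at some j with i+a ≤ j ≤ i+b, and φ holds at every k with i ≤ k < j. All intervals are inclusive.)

(¬send U[1,1] recv) must hold from j=8 onward; find where it first fails.
  j=8: holds
  j=9: holds
  j=10: holds
  j=11: fails
Holds on [8,10], so largest k = 2.

2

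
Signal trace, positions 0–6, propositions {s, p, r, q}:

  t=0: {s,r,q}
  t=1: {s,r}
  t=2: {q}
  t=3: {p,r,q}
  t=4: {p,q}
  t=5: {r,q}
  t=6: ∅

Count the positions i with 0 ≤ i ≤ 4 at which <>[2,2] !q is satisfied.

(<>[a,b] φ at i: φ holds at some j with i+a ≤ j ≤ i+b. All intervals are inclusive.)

Evaluate at each i in [0,4]:
  i=0: ✗ (none in [2,2])
  i=1: ✗ (none in [3,3])
  i=2: ✗ (none in [4,4])
  i=3: ✗ (none in [5,5])
  i=4: ✓ (witness j=6)
Positions where it holds: {4} → 1.

1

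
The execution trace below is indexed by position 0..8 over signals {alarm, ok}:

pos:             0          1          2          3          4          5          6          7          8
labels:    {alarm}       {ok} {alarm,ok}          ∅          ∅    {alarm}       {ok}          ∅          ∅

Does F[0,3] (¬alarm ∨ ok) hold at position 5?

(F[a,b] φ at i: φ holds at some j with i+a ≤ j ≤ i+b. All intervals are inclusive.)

Check (¬alarm ∨ ok) at each j in [5,8]:
  j=5: false
  j=6: true
  j=7: true
  j=8: true
Found at j=6 → formula holds.

Holds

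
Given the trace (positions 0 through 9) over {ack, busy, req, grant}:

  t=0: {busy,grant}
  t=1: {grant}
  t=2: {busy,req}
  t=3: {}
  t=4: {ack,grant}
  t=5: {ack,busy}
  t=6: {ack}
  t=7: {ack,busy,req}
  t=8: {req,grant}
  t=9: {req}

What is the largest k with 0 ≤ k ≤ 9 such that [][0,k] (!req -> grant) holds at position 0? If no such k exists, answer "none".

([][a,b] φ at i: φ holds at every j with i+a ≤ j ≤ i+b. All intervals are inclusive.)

(!req -> grant) must hold from j=0 onward; find where it first fails.
  j=0: holds
  j=1: holds
  j=2: holds
  j=3: fails
Holds on [0,2], so largest k = 2.

2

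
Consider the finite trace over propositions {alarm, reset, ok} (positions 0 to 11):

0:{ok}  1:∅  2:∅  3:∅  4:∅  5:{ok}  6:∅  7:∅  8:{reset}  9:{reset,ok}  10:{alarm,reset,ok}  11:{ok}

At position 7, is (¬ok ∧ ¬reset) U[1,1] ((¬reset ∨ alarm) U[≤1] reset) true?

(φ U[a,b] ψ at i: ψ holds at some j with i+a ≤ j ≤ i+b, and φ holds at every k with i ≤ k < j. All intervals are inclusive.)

Holds

Need some j in [8,8] with ((¬reset ∨ alarm) U[≤1] reset), and (¬ok ∧ ¬reset) at every k in [7,j-1].
  j=8: ((¬reset ∨ alarm) U[≤1] reset) holds; (¬ok ∧ ¬reset) holds at every k in [7,7] → satisfied.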